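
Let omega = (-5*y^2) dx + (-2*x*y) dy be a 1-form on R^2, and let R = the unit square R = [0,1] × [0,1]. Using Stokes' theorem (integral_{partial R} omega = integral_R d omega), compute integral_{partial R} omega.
integral_(partial R) omega = 4

Stokes: integral_partial_R omega = integral_R d omega with d omega = (∂Q/∂x - ∂P/∂y) dx ∧ dy.
  ∂Q/∂x = -2*y
  ∂P/∂y = -10*y
  integrand = ∂Q/∂x - ∂P/∂y = 8*y.
Integrating over R: integral_0^1 integral_0^1 (8*y) dx dy = 4.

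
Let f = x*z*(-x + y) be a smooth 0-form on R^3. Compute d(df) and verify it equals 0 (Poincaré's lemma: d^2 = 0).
d(df) = 0

Step 1: df = sum_i (∂f/∂x_i) dx_i = (z*(-2*x + y)) dx + (x*z) dy + (x*(-x + y)) dz.
Step 2: Apply d again. Using the 1-form formula, the coefficient of dx ∧ dy in d(df) is ∂^2 f/∂x ∂y - ∂^2 f/∂y ∂x = (z) - (z) = 0 (equality of mixed partials for smooth f).
Similarly for dx ∧ dz and dy ∧ dz — all coefficients vanish. So d(df) = 0.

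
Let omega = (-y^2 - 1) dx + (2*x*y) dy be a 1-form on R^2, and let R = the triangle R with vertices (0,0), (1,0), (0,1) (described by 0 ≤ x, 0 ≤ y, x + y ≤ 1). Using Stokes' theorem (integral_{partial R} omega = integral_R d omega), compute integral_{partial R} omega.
integral_(partial R) omega = 2/3

Stokes: integral_partial_R omega = integral_R d omega with d omega = (∂Q/∂x - ∂P/∂y) dx ∧ dy.
  ∂Q/∂x = 2*y
  ∂P/∂y = -2*y
  integrand = ∂Q/∂x - ∂P/∂y = 4*y.
Integrating over R: integral_0^1 integral_0^{1-x} (4*y) dy dx = 2/3.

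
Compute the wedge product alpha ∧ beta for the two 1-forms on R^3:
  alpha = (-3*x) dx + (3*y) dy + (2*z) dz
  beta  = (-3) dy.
alpha ∧ beta = (9*x) dx ∧ dy + (6*z) dy ∧ dz

Distribute the wedge, using dx_i ∧ dx_j = -dx_j ∧ dx_i and dx_i ∧ dx_i = 0. For each pair (i, j) with i < j, the coefficient of dx_i ∧ dx_j in alpha ∧ beta is (alpha_i * beta_j - alpha_j * beta_i). Collecting: alpha ∧ beta = (9*x) dx ∧ dy + (6*z) dy ∧ dz.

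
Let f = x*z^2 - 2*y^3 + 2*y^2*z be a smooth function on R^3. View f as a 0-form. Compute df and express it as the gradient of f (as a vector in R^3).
df = (z^2) dx + (2*y*(-3*y + 2*z)) dy + (2*x*z + 2*y^2) dz; grad f = (z^2, 2*y*(-3*y + 2*z), 2*x*z + 2*y^2)

For a 0-form f, d f = (∂f/∂x) dx + (∂f/∂y) dy + (∂f/∂z) dz. The components of the vector representation are exactly the entries of grad f in Cartesian coordinates:
  ∂f/∂x = z^2
  ∂f/∂y = 2*y*(-3*y + 2*z)
  ∂f/∂z = 2*x*z + 2*y^2.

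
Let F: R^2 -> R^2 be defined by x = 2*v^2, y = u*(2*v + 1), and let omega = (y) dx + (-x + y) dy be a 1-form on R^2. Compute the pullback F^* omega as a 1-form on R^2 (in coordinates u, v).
F^* omega = (4*u*v^2 + 4*u*v + u - 4*v^3 - 2*v^2) du + (2*u*(2*u*v + u + 2*v^2 + 2*v)) dv

Using F^*(f dg) = (f ∘ F) d(g ∘ F), substitute each coordinate x_i by F_i(u, v) in f_i, and replace dx_i by d F_i = (∂F_i/∂u) du + (∂F_i/∂v) dv.
  For the x component: f_1(F) = u*(2*v + 1); d F_1 = (0) du + (4*v) dv
  For the y component: f_2(F) = 2*u*v + u - 2*v^2; d F_2 = (2*v + 1) du + (2*u) dv
Combining and collecting du, dv coefficients:
  coeff of du: 4*u*v^2 + 4*u*v + u - 4*v^3 - 2*v^2
  coeff of dv: 2*u*(2*u*v + u + 2*v^2 + 2*v)
F^* omega = (4*u*v^2 + 4*u*v + u - 4*v^3 - 2*v^2) du + (2*u*(2*u*v + u + 2*v^2 + 2*v)) dv.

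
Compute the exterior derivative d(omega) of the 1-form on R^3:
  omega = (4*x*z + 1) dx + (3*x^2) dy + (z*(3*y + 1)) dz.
d(omega) = (6*x) dx ∧ dy + (-4*x) dx ∧ dz + (3*z) dy ∧ dz

For a 1-form omega = sum_i f_i dx_i, the exterior derivative is
  d(omega) = sum_{i < j} (∂f_j/∂x_i - ∂f_i/∂x_j) dx_i ∧ dx_j.
  coefficient of dx ∧ dy: ∂f_2/∂x - ∂f_1/∂y = ∂(3*x^2)/∂x - ∂(4*x*z + 1)/∂y = 6*x
  coefficient of dx ∧ dz: ∂f_3/∂x - ∂f_1/∂z = ∂(z*(3*y + 1))/∂x - ∂(4*x*z + 1)/∂z = -4*x
  coefficient of dy ∧ dz: ∂f_3/∂y - ∂f_2/∂z = ∂(z*(3*y + 1))/∂y - ∂(3*x^2)/∂z = 3*z
Assembling: d(omega) = (6*x) dx ∧ dy + (-4*x) dx ∧ dz + (3*z) dy ∧ dz.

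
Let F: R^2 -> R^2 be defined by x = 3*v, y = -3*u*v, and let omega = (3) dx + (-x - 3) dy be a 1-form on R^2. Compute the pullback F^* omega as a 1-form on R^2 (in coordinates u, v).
F^* omega = (9*v*(v + 1)) du + (9*u*v + 9*u + 9) dv

Using F^*(f dg) = (f ∘ F) d(g ∘ F), substitute each coordinate x_i by F_i(u, v) in f_i, and replace dx_i by d F_i = (∂F_i/∂u) du + (∂F_i/∂v) dv.
  For the x component: f_1(F) = 3; d F_1 = (0) du + (3) dv
  For the y component: f_2(F) = -3*v - 3; d F_2 = (-3*v) du + (-3*u) dv
Combining and collecting du, dv coefficients:
  coeff of du: 9*v*(v + 1)
  coeff of dv: 9*u*v + 9*u + 9
F^* omega = (9*v*(v + 1)) du + (9*u*v + 9*u + 9) dv.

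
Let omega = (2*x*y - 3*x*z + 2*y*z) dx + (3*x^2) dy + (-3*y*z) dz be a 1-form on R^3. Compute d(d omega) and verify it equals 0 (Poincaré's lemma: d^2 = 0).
d(d omega) = 0

Step 1: d omega = sum_{i<j} (∂f_j/∂x_i - ∂f_i/∂x_j) dx_i ∧ dx_j:
  coeff of dx ∧ dy: 4*x - 2*z
  coeff of dx ∧ dz: 3*x - 2*y
  coeff of dy ∧ dz: -3*z
Step 2: Apply d again to each 2-form coefficient. The only possible 3-form in R^3 is dx ∧ dy ∧ dz, with coefficient
  ∂(coeff of dy∧dz)/∂x - ∂(coeff of dx∧dz)/∂y + ∂(coeff of dx∧dy)/∂z
  = ∂/∂x (-3*z) - ∂/∂y (3*x - 2*y) + ∂/∂z (4*x - 2*z).
Each of these terms simplifies to sums of mixed partials that cancel in pairs. The result is 0 (by equality of mixed partials for smooth functions — Schwarz / Clairaut).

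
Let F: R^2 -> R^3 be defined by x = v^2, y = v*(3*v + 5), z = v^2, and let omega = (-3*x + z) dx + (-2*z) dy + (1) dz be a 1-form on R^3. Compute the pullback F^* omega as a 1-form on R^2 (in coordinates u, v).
F^* omega = (2*v*(-8*v^2 - 5*v + 1)) dv

Using F^*(f dg) = (f ∘ F) d(g ∘ F), substitute each coordinate x_i by F_i(u, v) in f_i, and replace dx_i by d F_i = (∂F_i/∂u) du + (∂F_i/∂v) dv.
  For the x component: f_1(F) = -2*v^2; d F_1 = (0) du + (2*v) dv
  For the y component: f_2(F) = -2*v^2; d F_2 = (0) du + (6*v + 5) dv
  For the z component: f_3(F) = 1; d F_3 = (0) du + (2*v) dv
Combining and collecting du, dv coefficients:
  coeff of du: 0
  coeff of dv: 2*v*(-8*v^2 - 5*v + 1)
F^* omega = (2*v*(-8*v^2 - 5*v + 1)) dv.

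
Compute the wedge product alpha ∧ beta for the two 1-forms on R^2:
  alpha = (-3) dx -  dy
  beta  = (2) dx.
alpha ∧ beta = (2) dx ∧ dy

Distribute the wedge, using dx_i ∧ dx_j = -dx_j ∧ dx_i and dx_i ∧ dx_i = 0. For each pair (i, j) with i < j, the coefficient of dx_i ∧ dx_j in alpha ∧ beta is (alpha_i * beta_j - alpha_j * beta_i). Collecting: alpha ∧ beta = (2) dx ∧ dy.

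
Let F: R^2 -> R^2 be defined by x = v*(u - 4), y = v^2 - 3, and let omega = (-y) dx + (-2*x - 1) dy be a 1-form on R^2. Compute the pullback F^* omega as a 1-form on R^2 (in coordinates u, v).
F^* omega = (v*(3 - v^2)) du + (-5*u*v^2 + 3*u + 20*v^2 - 2*v - 12) dv

Using F^*(f dg) = (f ∘ F) d(g ∘ F), substitute each coordinate x_i by F_i(u, v) in f_i, and replace dx_i by d F_i = (∂F_i/∂u) du + (∂F_i/∂v) dv.
  For the x component: f_1(F) = 3 - v^2; d F_1 = (v) du + (u - 4) dv
  For the y component: f_2(F) = -2*u*v + 8*v - 1; d F_2 = (0) du + (2*v) dv
Combining and collecting du, dv coefficients:
  coeff of du: v*(3 - v^2)
  coeff of dv: -5*u*v^2 + 3*u + 20*v^2 - 2*v - 12
F^* omega = (v*(3 - v^2)) du + (-5*u*v^2 + 3*u + 20*v^2 - 2*v - 12) dv.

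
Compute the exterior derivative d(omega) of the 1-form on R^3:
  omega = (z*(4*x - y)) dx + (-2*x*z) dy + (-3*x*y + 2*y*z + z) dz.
d(omega) = (-z) dx ∧ dy + (-4*x - 2*y) dx ∧ dz + (-x + 2*z) dy ∧ dz

For a 1-form omega = sum_i f_i dx_i, the exterior derivative is
  d(omega) = sum_{i < j} (∂f_j/∂x_i - ∂f_i/∂x_j) dx_i ∧ dx_j.
  coefficient of dx ∧ dy: ∂f_2/∂x - ∂f_1/∂y = ∂(-2*x*z)/∂x - ∂(z*(4*x - y))/∂y = -z
  coefficient of dx ∧ dz: ∂f_3/∂x - ∂f_1/∂z = ∂(-3*x*y + 2*y*z + z)/∂x - ∂(z*(4*x - y))/∂z = -4*x - 2*y
  coefficient of dy ∧ dz: ∂f_3/∂y - ∂f_2/∂z = ∂(-3*x*y + 2*y*z + z)/∂y - ∂(-2*x*z)/∂z = -x + 2*z
Assembling: d(omega) = (-z) dx ∧ dy + (-4*x - 2*y) dx ∧ dz + (-x + 2*z) dy ∧ dz.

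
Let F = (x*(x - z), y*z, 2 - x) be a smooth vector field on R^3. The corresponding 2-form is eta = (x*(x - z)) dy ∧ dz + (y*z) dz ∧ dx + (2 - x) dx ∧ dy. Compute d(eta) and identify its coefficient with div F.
d(eta) = (2*x) dx ∧ dy ∧ dz; div F = 2*x

For a 2-form in R^3 of the form above, applying d gives a 3-form with coefficient ∂P/∂x + ∂Q/∂y + ∂R/∂z:
  ∂P/∂x = 2*x - z
  ∂Q/∂y = z
  ∂R/∂z = 0
Sum = 2*x, which is exactly div F.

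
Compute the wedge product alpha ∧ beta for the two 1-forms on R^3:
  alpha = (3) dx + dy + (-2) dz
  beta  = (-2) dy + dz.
alpha ∧ beta = (-6) dx ∧ dy + (3) dx ∧ dz + (-3) dy ∧ dz

Distribute the wedge, using dx_i ∧ dx_j = -dx_j ∧ dx_i and dx_i ∧ dx_i = 0. For each pair (i, j) with i < j, the coefficient of dx_i ∧ dx_j in alpha ∧ beta is (alpha_i * beta_j - alpha_j * beta_i). Collecting: alpha ∧ beta = (-6) dx ∧ dy + (3) dx ∧ dz + (-3) dy ∧ dz.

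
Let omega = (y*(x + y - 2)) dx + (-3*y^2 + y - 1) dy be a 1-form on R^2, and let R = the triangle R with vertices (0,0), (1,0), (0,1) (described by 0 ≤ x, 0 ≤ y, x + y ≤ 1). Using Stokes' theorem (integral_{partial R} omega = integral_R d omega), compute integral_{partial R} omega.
integral_(partial R) omega = 1/2

Stokes: integral_partial_R omega = integral_R d omega with d omega = (∂Q/∂x - ∂P/∂y) dx ∧ dy.
  ∂Q/∂x = 0
  ∂P/∂y = x + 2*y - 2
  integrand = ∂Q/∂x - ∂P/∂y = -x - 2*y + 2.
Integrating over R: integral_0^1 integral_0^{1-x} (-x - 2*y + 2) dy dx = 1/2.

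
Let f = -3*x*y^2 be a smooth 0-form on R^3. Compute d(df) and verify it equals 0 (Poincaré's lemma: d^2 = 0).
d(df) = 0

Step 1: df = sum_i (∂f/∂x_i) dx_i = (-3*y^2) dx + (-6*x*y) dy + (0) dz.
Step 2: Apply d again. Using the 1-form formula, the coefficient of dx ∧ dy in d(df) is ∂^2 f/∂x ∂y - ∂^2 f/∂y ∂x = (-6*y) - (-6*y) = 0 (equality of mixed partials for smooth f).
Similarly for dx ∧ dz and dy ∧ dz — all coefficients vanish. So d(df) = 0.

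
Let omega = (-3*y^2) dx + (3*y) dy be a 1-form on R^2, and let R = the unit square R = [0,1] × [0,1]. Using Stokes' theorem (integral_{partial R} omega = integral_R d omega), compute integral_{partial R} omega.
integral_(partial R) omega = 3

Stokes: integral_partial_R omega = integral_R d omega with d omega = (∂Q/∂x - ∂P/∂y) dx ∧ dy.
  ∂Q/∂x = 0
  ∂P/∂y = -6*y
  integrand = ∂Q/∂x - ∂P/∂y = 6*y.
Integrating over R: integral_0^1 integral_0^1 (6*y) dx dy = 3.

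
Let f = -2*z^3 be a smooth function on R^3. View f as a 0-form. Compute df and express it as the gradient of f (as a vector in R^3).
df = (0) dx + (0) dy + (-6*z^2) dz; grad f = (0, 0, -6*z^2)

For a 0-form f, d f = (∂f/∂x) dx + (∂f/∂y) dy + (∂f/∂z) dz. The components of the vector representation are exactly the entries of grad f in Cartesian coordinates:
  ∂f/∂x = 0
  ∂f/∂y = 0
  ∂f/∂z = -6*z^2.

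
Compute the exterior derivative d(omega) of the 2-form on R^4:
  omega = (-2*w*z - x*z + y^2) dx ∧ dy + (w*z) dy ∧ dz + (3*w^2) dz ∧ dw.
d(omega) = (-2*w - x) dx ∧ dy ∧ dz + (-2*z) dx ∧ dy ∧ dw + (z) dy ∧ dz ∧ dw

For a 2-form omega = sum_{i<j} g_{ij} dx_i ∧ dx_j, the exterior derivative is
  d(omega) = sum_{i<j} d(g_{ij}) ∧ dx_i ∧ dx_j = sum_{i<j, k} (∂g_{ij}/∂x_k) dx_k ∧ dx_i ∧ dx_j.
Expand each term, using dx_k ∧ dx_i ∧ dx_j = sgn(permutation) dx_{(a)} ∧ dx_{(b)} ∧ dx_{(c)} with (a < b < c) sorted:
  d(-2*w*z - x*z + y^2) includes (∂/∂z)(-2*w*z - x*z + y^2) dz = (-2*w - x) dz, which multiplied by dx ∧ dy gives (-2*w - x) dx ∧ dy ∧ dz
  d(-2*w*z - x*z + y^2) includes (∂/∂w)(-2*w*z - x*z + y^2) dw = (-2*z) dw, which multiplied by dx ∧ dy gives (-2*z) dx ∧ dy ∧ dw
  d(w*z) includes (∂/∂w)(w*z) dw = (z) dw, which multiplied by dy ∧ dz gives (z) dy ∧ dz ∧ dw
Collecting like 3-forms: d(omega) = (-2*w - x) dx ∧ dy ∧ dz + (-2*z) dx ∧ dy ∧ dw + (z) dy ∧ dz ∧ dw.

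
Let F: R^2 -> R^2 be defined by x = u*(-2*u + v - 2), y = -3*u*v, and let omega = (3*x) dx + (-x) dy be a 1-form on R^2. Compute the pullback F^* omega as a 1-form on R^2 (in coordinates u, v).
F^* omega = (6*u*(4*u^2 - 4*u*v + 6*u + v^2 - 3*v + 2)) du + (6*u^2*(-2*u + v - 2)) dv

Using F^*(f dg) = (f ∘ F) d(g ∘ F), substitute each coordinate x_i by F_i(u, v) in f_i, and replace dx_i by d F_i = (∂F_i/∂u) du + (∂F_i/∂v) dv.
  For the x component: f_1(F) = 3*u*(-2*u + v - 2); d F_1 = (-4*u + v - 2) du + (u) dv
  For the y component: f_2(F) = u*(2*u - v + 2); d F_2 = (-3*v) du + (-3*u) dv
Combining and collecting du, dv coefficients:
  coeff of du: 6*u*(4*u^2 - 4*u*v + 6*u + v^2 - 3*v + 2)
  coeff of dv: 6*u^2*(-2*u + v - 2)
F^* omega = (6*u*(4*u^2 - 4*u*v + 6*u + v^2 - 3*v + 2)) du + (6*u^2*(-2*u + v - 2)) dv.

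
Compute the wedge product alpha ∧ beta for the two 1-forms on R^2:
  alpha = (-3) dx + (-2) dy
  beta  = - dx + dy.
alpha ∧ beta = (-5) dx ∧ dy

Distribute the wedge, using dx_i ∧ dx_j = -dx_j ∧ dx_i and dx_i ∧ dx_i = 0. For each pair (i, j) with i < j, the coefficient of dx_i ∧ dx_j in alpha ∧ beta is (alpha_i * beta_j - alpha_j * beta_i). Collecting: alpha ∧ beta = (-5) dx ∧ dy.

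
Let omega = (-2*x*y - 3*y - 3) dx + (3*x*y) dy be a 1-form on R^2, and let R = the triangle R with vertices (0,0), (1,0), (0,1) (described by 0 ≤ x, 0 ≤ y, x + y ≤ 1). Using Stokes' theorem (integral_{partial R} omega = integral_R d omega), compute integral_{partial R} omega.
integral_(partial R) omega = 7/3

Stokes: integral_partial_R omega = integral_R d omega with d omega = (∂Q/∂x - ∂P/∂y) dx ∧ dy.
  ∂Q/∂x = 3*y
  ∂P/∂y = -2*x - 3
  integrand = ∂Q/∂x - ∂P/∂y = 2*x + 3*y + 3.
Integrating over R: integral_0^1 integral_0^{1-x} (2*x + 3*y + 3) dy dx = 7/3.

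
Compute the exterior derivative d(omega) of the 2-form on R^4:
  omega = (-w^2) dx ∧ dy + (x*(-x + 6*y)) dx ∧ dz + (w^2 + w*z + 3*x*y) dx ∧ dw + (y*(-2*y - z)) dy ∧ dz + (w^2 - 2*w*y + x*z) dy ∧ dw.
d(omega) = (-2*w - 3*x + z) dx ∧ dy ∧ dw + (-6*x) dx ∧ dy ∧ dz + (-w) dx ∧ dz ∧ dw + (-x) dy ∧ dz ∧ dw

For a 2-form omega = sum_{i<j} g_{ij} dx_i ∧ dx_j, the exterior derivative is
  d(omega) = sum_{i<j} d(g_{ij}) ∧ dx_i ∧ dx_j = sum_{i<j, k} (∂g_{ij}/∂x_k) dx_k ∧ dx_i ∧ dx_j.
Expand each term, using dx_k ∧ dx_i ∧ dx_j = sgn(permutation) dx_{(a)} ∧ dx_{(b)} ∧ dx_{(c)} with (a < b < c) sorted:
  d(-w^2) includes (∂/∂w)(-w^2) dw = (-2*w) dw, which multiplied by dx ∧ dy gives (-2*w) dx ∧ dy ∧ dw
  d(x*(-x + 6*y)) includes (∂/∂y)(x*(-x + 6*y)) dy = (6*x) dy, which multiplied by dx ∧ dz gives (-6*x) dx ∧ dy ∧ dz
  d(w^2 + w*z + 3*x*y) includes (∂/∂y)(w^2 + w*z + 3*x*y) dy = (3*x) dy, which multiplied by dx ∧ dw gives (-3*x) dx ∧ dy ∧ dw
  d(w^2 + w*z + 3*x*y) includes (∂/∂z)(w^2 + w*z + 3*x*y) dz = (w) dz, which multiplied by dx ∧ dw gives (-w) dx ∧ dz ∧ dw
  d(w^2 - 2*w*y + x*z) includes (∂/∂x)(w^2 - 2*w*y + x*z) dx = (z) dx, which multiplied by dy ∧ dw gives (z) dx ∧ dy ∧ dw
  d(w^2 - 2*w*y + x*z) includes (∂/∂z)(w^2 - 2*w*y + x*z) dz = (x) dz, which multiplied by dy ∧ dw gives (-x) dy ∧ dz ∧ dw
Collecting like 3-forms: d(omega) = (-2*w - 3*x + z) dx ∧ dy ∧ dw + (-6*x) dx ∧ dy ∧ dz + (-w) dx ∧ dz ∧ dw + (-x) dy ∧ dz ∧ dw.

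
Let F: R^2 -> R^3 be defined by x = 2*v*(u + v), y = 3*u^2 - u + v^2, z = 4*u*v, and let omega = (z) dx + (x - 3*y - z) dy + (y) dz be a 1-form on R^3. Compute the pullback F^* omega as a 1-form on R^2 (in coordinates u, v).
F^* omega = (-54*u^3 + 27*u^2 + 2*u*v^2 - 2*u*v - 3*u + 4*v^3 + v^2) du + (12*u^3 - 10*u^2*v - 4*u^2 + 16*u*v^2 + 6*u*v - 2*v^3) dv

Using F^*(f dg) = (f ∘ F) d(g ∘ F), substitute each coordinate x_i by F_i(u, v) in f_i, and replace dx_i by d F_i = (∂F_i/∂u) du + (∂F_i/∂v) dv.
  For the x component: f_1(F) = 4*u*v; d F_1 = (2*v) du + (2*u + 4*v) dv
  For the y component: f_2(F) = -9*u^2 - 2*u*v + 3*u - v^2; d F_2 = (6*u - 1) du + (2*v) dv
  For the z component: f_3(F) = 3*u^2 - u + v^2; d F_3 = (4*v) du + (4*u) dv
Combining and collecting du, dv coefficients:
  coeff of du: -54*u^3 + 27*u^2 + 2*u*v^2 - 2*u*v - 3*u + 4*v^3 + v^2
  coeff of dv: 12*u^3 - 10*u^2*v - 4*u^2 + 16*u*v^2 + 6*u*v - 2*v^3
F^* omega = (-54*u^3 + 27*u^2 + 2*u*v^2 - 2*u*v - 3*u + 4*v^3 + v^2) du + (12*u^3 - 10*u^2*v - 4*u^2 + 16*u*v^2 + 6*u*v - 2*v^3) dv.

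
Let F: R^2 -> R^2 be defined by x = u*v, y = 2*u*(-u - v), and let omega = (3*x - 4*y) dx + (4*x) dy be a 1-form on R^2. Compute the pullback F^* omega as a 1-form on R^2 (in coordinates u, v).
F^* omega = (u*v*(-8*u + 3*v)) du + (u^2*(8*u + 3*v)) dv

Using F^*(f dg) = (f ∘ F) d(g ∘ F), substitute each coordinate x_i by F_i(u, v) in f_i, and replace dx_i by d F_i = (∂F_i/∂u) du + (∂F_i/∂v) dv.
  For the x component: f_1(F) = u*(8*u + 11*v); d F_1 = (v) du + (u) dv
  For the y component: f_2(F) = 4*u*v; d F_2 = (-4*u - 2*v) du + (-2*u) dv
Combining and collecting du, dv coefficients:
  coeff of du: u*v*(-8*u + 3*v)
  coeff of dv: u^2*(8*u + 3*v)
F^* omega = (u*v*(-8*u + 3*v)) du + (u^2*(8*u + 3*v)) dv.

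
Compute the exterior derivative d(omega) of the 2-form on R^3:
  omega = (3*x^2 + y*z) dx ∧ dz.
d(omega) = (-z) dx ∧ dy ∧ dz

For a 2-form omega = sum_{i<j} g_{ij} dx_i ∧ dx_j, the exterior derivative is
  d(omega) = sum_{i<j} d(g_{ij}) ∧ dx_i ∧ dx_j = sum_{i<j, k} (∂g_{ij}/∂x_k) dx_k ∧ dx_i ∧ dx_j.
Expand each term, using dx_k ∧ dx_i ∧ dx_j = sgn(permutation) dx_{(a)} ∧ dx_{(b)} ∧ dx_{(c)} with (a < b < c) sorted:
  d(3*x^2 + y*z) includes (∂/∂y)(3*x^2 + y*z) dy = (z) dy, which multiplied by dx ∧ dz gives (-z) dx ∧ dy ∧ dz
Collecting like 3-forms: d(omega) = (-z) dx ∧ dy ∧ dz.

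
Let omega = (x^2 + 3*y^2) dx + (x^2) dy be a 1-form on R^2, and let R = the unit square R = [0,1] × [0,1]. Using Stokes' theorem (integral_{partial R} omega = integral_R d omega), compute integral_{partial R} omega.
integral_(partial R) omega = -2

Stokes: integral_partial_R omega = integral_R d omega with d omega = (∂Q/∂x - ∂P/∂y) dx ∧ dy.
  ∂Q/∂x = 2*x
  ∂P/∂y = 6*y
  integrand = ∂Q/∂x - ∂P/∂y = 2*x - 6*y.
Integrating over R: integral_0^1 integral_0^1 (2*x - 6*y) dx dy = -2.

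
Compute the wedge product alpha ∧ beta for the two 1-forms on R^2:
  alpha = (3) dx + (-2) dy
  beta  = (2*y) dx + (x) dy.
alpha ∧ beta = (3*x + 4*y) dx ∧ dy

Distribute the wedge, using dx_i ∧ dx_j = -dx_j ∧ dx_i and dx_i ∧ dx_i = 0. For each pair (i, j) with i < j, the coefficient of dx_i ∧ dx_j in alpha ∧ beta is (alpha_i * beta_j - alpha_j * beta_i). Collecting: alpha ∧ beta = (3*x + 4*y) dx ∧ dy.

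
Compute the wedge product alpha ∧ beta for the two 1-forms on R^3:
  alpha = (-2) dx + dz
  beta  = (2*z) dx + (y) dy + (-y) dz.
alpha ∧ beta = (-2*y) dx ∧ dy + (2*y - 2*z) dx ∧ dz + (-y) dy ∧ dz

Distribute the wedge, using dx_i ∧ dx_j = -dx_j ∧ dx_i and dx_i ∧ dx_i = 0. For each pair (i, j) with i < j, the coefficient of dx_i ∧ dx_j in alpha ∧ beta is (alpha_i * beta_j - alpha_j * beta_i). Collecting: alpha ∧ beta = (-2*y) dx ∧ dy + (2*y - 2*z) dx ∧ dz + (-y) dy ∧ dz.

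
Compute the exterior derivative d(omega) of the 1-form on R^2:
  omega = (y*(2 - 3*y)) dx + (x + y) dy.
d(omega) = (6*y - 1) dx ∧ dy

For a 1-form omega = sum_i f_i dx_i, the exterior derivative is
  d(omega) = sum_{i < j} (∂f_j/∂x_i - ∂f_i/∂x_j) dx_i ∧ dx_j.
  coefficient of dx ∧ dy: ∂f_2/∂x - ∂f_1/∂y = ∂(x + y)/∂x - ∂(y*(2 - 3*y))/∂y = 6*y - 1
Assembling: d(omega) = (6*y - 1) dx ∧ dy.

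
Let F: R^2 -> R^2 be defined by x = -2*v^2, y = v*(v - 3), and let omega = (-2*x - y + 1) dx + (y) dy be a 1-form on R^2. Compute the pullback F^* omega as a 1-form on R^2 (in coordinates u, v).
F^* omega = (v*(-10*v^2 - 21*v + 5)) dv

Using F^*(f dg) = (f ∘ F) d(g ∘ F), substitute each coordinate x_i by F_i(u, v) in f_i, and replace dx_i by d F_i = (∂F_i/∂u) du + (∂F_i/∂v) dv.
  For the x component: f_1(F) = 3*v^2 + 3*v + 1; d F_1 = (0) du + (-4*v) dv
  For the y component: f_2(F) = v*(v - 3); d F_2 = (0) du + (2*v - 3) dv
Combining and collecting du, dv coefficients:
  coeff of du: 0
  coeff of dv: v*(-10*v^2 - 21*v + 5)
F^* omega = (v*(-10*v^2 - 21*v + 5)) dv.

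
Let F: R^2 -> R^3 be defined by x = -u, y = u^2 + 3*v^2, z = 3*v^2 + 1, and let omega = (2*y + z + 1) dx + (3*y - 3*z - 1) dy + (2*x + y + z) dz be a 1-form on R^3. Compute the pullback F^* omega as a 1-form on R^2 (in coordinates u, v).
F^* omega = (6*u^3 - 2*u^2 - 8*u - 9*v^2 - 2) du + (6*v*(4*u^2 - 2*u + 6*v^2 - 3)) dv

Using F^*(f dg) = (f ∘ F) d(g ∘ F), substitute each coordinate x_i by F_i(u, v) in f_i, and replace dx_i by d F_i = (∂F_i/∂u) du + (∂F_i/∂v) dv.
  For the x component: f_1(F) = 2*u^2 + 9*v^2 + 2; d F_1 = (-1) du + (0) dv
  For the y component: f_2(F) = 3*u^2 - 4; d F_2 = (2*u) du + (6*v) dv
  For the z component: f_3(F) = u^2 - 2*u + 6*v^2 + 1; d F_3 = (0) du + (6*v) dv
Combining and collecting du, dv coefficients:
  coeff of du: 6*u^3 - 2*u^2 - 8*u - 9*v^2 - 2
  coeff of dv: 6*v*(4*u^2 - 2*u + 6*v^2 - 3)
F^* omega = (6*u^3 - 2*u^2 - 8*u - 9*v^2 - 2) du + (6*v*(4*u^2 - 2*u + 6*v^2 - 3)) dv.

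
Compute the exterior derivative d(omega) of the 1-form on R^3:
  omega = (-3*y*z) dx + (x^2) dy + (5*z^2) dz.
d(omega) = (2*x + 3*z) dx ∧ dy + (3*y) dx ∧ dz

For a 1-form omega = sum_i f_i dx_i, the exterior derivative is
  d(omega) = sum_{i < j} (∂f_j/∂x_i - ∂f_i/∂x_j) dx_i ∧ dx_j.
  coefficient of dx ∧ dy: ∂f_2/∂x - ∂f_1/∂y = ∂(x^2)/∂x - ∂(-3*y*z)/∂y = 2*x + 3*z
  coefficient of dx ∧ dz: ∂f_3/∂x - ∂f_1/∂z = ∂(5*z^2)/∂x - ∂(-3*y*z)/∂z = 3*y
Assembling: d(omega) = (2*x + 3*z) dx ∧ dy + (3*y) dx ∧ dz.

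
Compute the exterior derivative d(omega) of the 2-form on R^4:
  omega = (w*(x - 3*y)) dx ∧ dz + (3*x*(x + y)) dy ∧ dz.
d(omega) = (3*w + 6*x + 3*y) dx ∧ dy ∧ dz + (x - 3*y) dx ∧ dz ∧ dw

For a 2-form omega = sum_{i<j} g_{ij} dx_i ∧ dx_j, the exterior derivative is
  d(omega) = sum_{i<j} d(g_{ij}) ∧ dx_i ∧ dx_j = sum_{i<j, k} (∂g_{ij}/∂x_k) dx_k ∧ dx_i ∧ dx_j.
Expand each term, using dx_k ∧ dx_i ∧ dx_j = sgn(permutation) dx_{(a)} ∧ dx_{(b)} ∧ dx_{(c)} with (a < b < c) sorted:
  d(w*(x - 3*y)) includes (∂/∂y)(w*(x - 3*y)) dy = (-3*w) dy, which multiplied by dx ∧ dz gives (3*w) dx ∧ dy ∧ dz
  d(w*(x - 3*y)) includes (∂/∂w)(w*(x - 3*y)) dw = (x - 3*y) dw, which multiplied by dx ∧ dz gives (x - 3*y) dx ∧ dz ∧ dw
  d(3*x*(x + y)) includes (∂/∂x)(3*x*(x + y)) dx = (6*x + 3*y) dx, which multiplied by dy ∧ dz gives (6*x + 3*y) dx ∧ dy ∧ dz
Collecting like 3-forms: d(omega) = (3*w + 6*x + 3*y) dx ∧ dy ∧ dz + (x - 3*y) dx ∧ dz ∧ dw.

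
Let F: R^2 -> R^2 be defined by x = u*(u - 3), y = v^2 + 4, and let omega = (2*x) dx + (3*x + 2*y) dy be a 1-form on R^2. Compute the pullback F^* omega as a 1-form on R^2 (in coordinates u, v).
F^* omega = (2*u*(2*u^2 - 9*u + 9)) du + (2*v*(3*u^2 - 9*u + 2*v^2 + 8)) dv

Using F^*(f dg) = (f ∘ F) d(g ∘ F), substitute each coordinate x_i by F_i(u, v) in f_i, and replace dx_i by d F_i = (∂F_i/∂u) du + (∂F_i/∂v) dv.
  For the x component: f_1(F) = 2*u*(u - 3); d F_1 = (2*u - 3) du + (0) dv
  For the y component: f_2(F) = 3*u^2 - 9*u + 2*v^2 + 8; d F_2 = (0) du + (2*v) dv
Combining and collecting du, dv coefficients:
  coeff of du: 2*u*(2*u^2 - 9*u + 9)
  coeff of dv: 2*v*(3*u^2 - 9*u + 2*v^2 + 8)
F^* omega = (2*u*(2*u^2 - 9*u + 9)) du + (2*v*(3*u^2 - 9*u + 2*v^2 + 8)) dv.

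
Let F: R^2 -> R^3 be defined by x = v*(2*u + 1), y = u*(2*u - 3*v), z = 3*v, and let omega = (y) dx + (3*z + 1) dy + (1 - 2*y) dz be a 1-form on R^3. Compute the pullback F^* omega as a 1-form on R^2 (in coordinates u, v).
F^* omega = (4*u^2*v - 6*u*v^2 + 36*u*v + 4*u - 27*v^2 - 3*v) du + (4*u^3 - 6*u^2*v - 10*u^2 - 12*u*v - 3*u + 3) dv

Using F^*(f dg) = (f ∘ F) d(g ∘ F), substitute each coordinate x_i by F_i(u, v) in f_i, and replace dx_i by d F_i = (∂F_i/∂u) du + (∂F_i/∂v) dv.
  For the x component: f_1(F) = u*(2*u - 3*v); d F_1 = (2*v) du + (2*u + 1) dv
  For the y component: f_2(F) = 9*v + 1; d F_2 = (4*u - 3*v) du + (-3*u) dv
  For the z component: f_3(F) = -4*u^2 + 6*u*v + 1; d F_3 = (0) du + (3) dv
Combining and collecting du, dv coefficients:
  coeff of du: 4*u^2*v - 6*u*v^2 + 36*u*v + 4*u - 27*v^2 - 3*v
  coeff of dv: 4*u^3 - 6*u^2*v - 10*u^2 - 12*u*v - 3*u + 3
F^* omega = (4*u^2*v - 6*u*v^2 + 36*u*v + 4*u - 27*v^2 - 3*v) du + (4*u^3 - 6*u^2*v - 10*u^2 - 12*u*v - 3*u + 3) dv.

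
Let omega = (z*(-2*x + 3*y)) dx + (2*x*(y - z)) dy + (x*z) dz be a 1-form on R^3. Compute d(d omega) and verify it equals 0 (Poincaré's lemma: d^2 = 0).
d(d omega) = 0

Step 1: d omega = sum_{i<j} (∂f_j/∂x_i - ∂f_i/∂x_j) dx_i ∧ dx_j:
  coeff of dx ∧ dy: 2*y - 5*z
  coeff of dx ∧ dz: 2*x - 3*y + z
  coeff of dy ∧ dz: 2*x
Step 2: Apply d again to each 2-form coefficient. The only possible 3-form in R^3 is dx ∧ dy ∧ dz, with coefficient
  ∂(coeff of dy∧dz)/∂x - ∂(coeff of dx∧dz)/∂y + ∂(coeff of dx∧dy)/∂z
  = ∂/∂x (2*x) - ∂/∂y (2*x - 3*y + z) + ∂/∂z (2*y - 5*z).
Each of these terms simplifies to sums of mixed partials that cancel in pairs. The result is 0 (by equality of mixed partials for smooth functions — Schwarz / Clairaut).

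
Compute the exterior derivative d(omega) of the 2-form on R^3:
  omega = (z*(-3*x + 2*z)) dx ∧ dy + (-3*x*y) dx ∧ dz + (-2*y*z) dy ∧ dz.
d(omega) = (4*z) dx ∧ dy ∧ dz

For a 2-form omega = sum_{i<j} g_{ij} dx_i ∧ dx_j, the exterior derivative is
  d(omega) = sum_{i<j} d(g_{ij}) ∧ dx_i ∧ dx_j = sum_{i<j, k} (∂g_{ij}/∂x_k) dx_k ∧ dx_i ∧ dx_j.
Expand each term, using dx_k ∧ dx_i ∧ dx_j = sgn(permutation) dx_{(a)} ∧ dx_{(b)} ∧ dx_{(c)} with (a < b < c) sorted:
  d(z*(-3*x + 2*z)) includes (∂/∂z)(z*(-3*x + 2*z)) dz = (-3*x + 4*z) dz, which multiplied by dx ∧ dy gives (-3*x + 4*z) dx ∧ dy ∧ dz
  d(-3*x*y) includes (∂/∂y)(-3*x*y) dy = (-3*x) dy, which multiplied by dx ∧ dz gives (3*x) dx ∧ dy ∧ dz
Collecting like 3-forms: d(omega) = (4*z) dx ∧ dy ∧ dz.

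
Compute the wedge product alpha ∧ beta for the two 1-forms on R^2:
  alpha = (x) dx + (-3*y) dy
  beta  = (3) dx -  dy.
alpha ∧ beta = (-x + 9*y) dx ∧ dy

Distribute the wedge, using dx_i ∧ dx_j = -dx_j ∧ dx_i and dx_i ∧ dx_i = 0. For each pair (i, j) with i < j, the coefficient of dx_i ∧ dx_j in alpha ∧ beta is (alpha_i * beta_j - alpha_j * beta_i). Collecting: alpha ∧ beta = (-x + 9*y) dx ∧ dy.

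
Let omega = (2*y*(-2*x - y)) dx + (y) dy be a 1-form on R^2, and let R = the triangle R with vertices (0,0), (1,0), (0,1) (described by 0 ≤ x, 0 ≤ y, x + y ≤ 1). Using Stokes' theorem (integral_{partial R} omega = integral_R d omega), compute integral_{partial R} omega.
integral_(partial R) omega = 4/3

Stokes: integral_partial_R omega = integral_R d omega with d omega = (∂Q/∂x - ∂P/∂y) dx ∧ dy.
  ∂Q/∂x = 0
  ∂P/∂y = -4*x - 4*y
  integrand = ∂Q/∂x - ∂P/∂y = 4*x + 4*y.
Integrating over R: integral_0^1 integral_0^{1-x} (4*x + 4*y) dy dx = 4/3.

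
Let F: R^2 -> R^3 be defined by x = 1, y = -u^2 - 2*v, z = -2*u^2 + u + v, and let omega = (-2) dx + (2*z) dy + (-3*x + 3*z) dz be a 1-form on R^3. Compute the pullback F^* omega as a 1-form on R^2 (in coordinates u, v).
F^* omega = (32*u^3 - 22*u^2 - 16*u*v + 15*u + 3*v - 3) du + (2*u^2 - u - v - 3) dv

Using F^*(f dg) = (f ∘ F) d(g ∘ F), substitute each coordinate x_i by F_i(u, v) in f_i, and replace dx_i by d F_i = (∂F_i/∂u) du + (∂F_i/∂v) dv.
  For the x component: f_1(F) = -2; d F_1 = (0) du + (0) dv
  For the y component: f_2(F) = -4*u^2 + 2*u + 2*v; d F_2 = (-2*u) du + (-2) dv
  For the z component: f_3(F) = -6*u^2 + 3*u + 3*v - 3; d F_3 = (1 - 4*u) du + (1) dv
Combining and collecting du, dv coefficients:
  coeff of du: 32*u^3 - 22*u^2 - 16*u*v + 15*u + 3*v - 3
  coeff of dv: 2*u^2 - u - v - 3
F^* omega = (32*u^3 - 22*u^2 - 16*u*v + 15*u + 3*v - 3) du + (2*u^2 - u - v - 3) dv.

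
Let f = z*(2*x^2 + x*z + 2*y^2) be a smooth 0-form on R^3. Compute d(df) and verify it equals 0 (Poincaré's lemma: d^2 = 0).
d(df) = 0

Step 1: df = sum_i (∂f/∂x_i) dx_i = (z*(4*x + z)) dx + (4*y*z) dy + (2*x^2 + 2*x*z + 2*y^2) dz.
Step 2: Apply d again. Using the 1-form formula, the coefficient of dx ∧ dy in d(df) is ∂^2 f/∂x ∂y - ∂^2 f/∂y ∂x = (0) - (0) = 0 (equality of mixed partials for smooth f).
Similarly for dx ∧ dz and dy ∧ dz — all coefficients vanish. So d(df) = 0.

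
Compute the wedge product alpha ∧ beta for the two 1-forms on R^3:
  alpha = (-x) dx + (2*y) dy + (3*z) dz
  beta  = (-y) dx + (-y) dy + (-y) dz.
alpha ∧ beta = (y*(x + 2*y)) dx ∧ dy + (y*(x + 3*z)) dx ∧ dz + (y*(-2*y + 3*z)) dy ∧ dz

Distribute the wedge, using dx_i ∧ dx_j = -dx_j ∧ dx_i and dx_i ∧ dx_i = 0. For each pair (i, j) with i < j, the coefficient of dx_i ∧ dx_j in alpha ∧ beta is (alpha_i * beta_j - alpha_j * beta_i). Collecting: alpha ∧ beta = (y*(x + 2*y)) dx ∧ dy + (y*(x + 3*z)) dx ∧ dz + (y*(-2*y + 3*z)) dy ∧ dz.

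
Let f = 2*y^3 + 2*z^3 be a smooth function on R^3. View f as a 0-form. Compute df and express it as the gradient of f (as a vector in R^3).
df = (0) dx + (6*y^2) dy + (6*z^2) dz; grad f = (0, 6*y^2, 6*z^2)

For a 0-form f, d f = (∂f/∂x) dx + (∂f/∂y) dy + (∂f/∂z) dz. The components of the vector representation are exactly the entries of grad f in Cartesian coordinates:
  ∂f/∂x = 0
  ∂f/∂y = 6*y^2
  ∂f/∂z = 6*z^2.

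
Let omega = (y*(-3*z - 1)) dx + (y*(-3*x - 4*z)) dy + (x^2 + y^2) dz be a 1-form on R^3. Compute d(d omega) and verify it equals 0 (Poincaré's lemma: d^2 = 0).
d(d omega) = 0

Step 1: d omega = sum_{i<j} (∂f_j/∂x_i - ∂f_i/∂x_j) dx_i ∧ dx_j:
  coeff of dx ∧ dy: -3*y + 3*z + 1
  coeff of dx ∧ dz: 2*x + 3*y
  coeff of dy ∧ dz: 6*y
Step 2: Apply d again to each 2-form coefficient. The only possible 3-form in R^3 is dx ∧ dy ∧ dz, with coefficient
  ∂(coeff of dy∧dz)/∂x - ∂(coeff of dx∧dz)/∂y + ∂(coeff of dx∧dy)/∂z
  = ∂/∂x (6*y) - ∂/∂y (2*x + 3*y) + ∂/∂z (-3*y + 3*z + 1).
Each of these terms simplifies to sums of mixed partials that cancel in pairs. The result is 0 (by equality of mixed partials for smooth functions — Schwarz / Clairaut).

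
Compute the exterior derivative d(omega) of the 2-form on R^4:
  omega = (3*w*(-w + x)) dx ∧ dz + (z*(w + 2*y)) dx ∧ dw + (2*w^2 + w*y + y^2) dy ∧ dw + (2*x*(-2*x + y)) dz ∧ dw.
d(omega) = (-7*w - 5*x) dx ∧ dz ∧ dw + (-2*z) dx ∧ dy ∧ dw + (2*x) dy ∧ dz ∧ dw

For a 2-form omega = sum_{i<j} g_{ij} dx_i ∧ dx_j, the exterior derivative is
  d(omega) = sum_{i<j} d(g_{ij}) ∧ dx_i ∧ dx_j = sum_{i<j, k} (∂g_{ij}/∂x_k) dx_k ∧ dx_i ∧ dx_j.
Expand each term, using dx_k ∧ dx_i ∧ dx_j = sgn(permutation) dx_{(a)} ∧ dx_{(b)} ∧ dx_{(c)} with (a < b < c) sorted:
  d(3*w*(-w + x)) includes (∂/∂w)(3*w*(-w + x)) dw = (-6*w + 3*x) dw, which multiplied by dx ∧ dz gives (-6*w + 3*x) dx ∧ dz ∧ dw
  d(z*(w + 2*y)) includes (∂/∂y)(z*(w + 2*y)) dy = (2*z) dy, which multiplied by dx ∧ dw gives (-2*z) dx ∧ dy ∧ dw
  d(z*(w + 2*y)) includes (∂/∂z)(z*(w + 2*y)) dz = (w + 2*y) dz, which multiplied by dx ∧ dw gives (-w - 2*y) dx ∧ dz ∧ dw
  d(2*x*(-2*x + y)) includes (∂/∂x)(2*x*(-2*x + y)) dx = (-8*x + 2*y) dx, which multiplied by dz ∧ dw gives (-8*x + 2*y) dx ∧ dz ∧ dw
  d(2*x*(-2*x + y)) includes (∂/∂y)(2*x*(-2*x + y)) dy = (2*x) dy, which multiplied by dz ∧ dw gives (2*x) dy ∧ dz ∧ dw
Collecting like 3-forms: d(omega) = (-7*w - 5*x) dx ∧ dz ∧ dw + (-2*z) dx ∧ dy ∧ dw + (2*x) dy ∧ dz ∧ dw.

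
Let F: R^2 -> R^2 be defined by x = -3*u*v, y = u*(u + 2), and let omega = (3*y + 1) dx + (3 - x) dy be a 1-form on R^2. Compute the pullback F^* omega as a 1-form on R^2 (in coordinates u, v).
F^* omega = (-3*u^2*v - 12*u*v + 6*u - 3*v + 6) du + (3*u*(-3*u^2 - 6*u - 1)) dv

Using F^*(f dg) = (f ∘ F) d(g ∘ F), substitute each coordinate x_i by F_i(u, v) in f_i, and replace dx_i by d F_i = (∂F_i/∂u) du + (∂F_i/∂v) dv.
  For the x component: f_1(F) = 3*u^2 + 6*u + 1; d F_1 = (-3*v) du + (-3*u) dv
  For the y component: f_2(F) = 3*u*v + 3; d F_2 = (2*u + 2) du + (0) dv
Combining and collecting du, dv coefficients:
  coeff of du: -3*u^2*v - 12*u*v + 6*u - 3*v + 6
  coeff of dv: 3*u*(-3*u^2 - 6*u - 1)
F^* omega = (-3*u^2*v - 12*u*v + 6*u - 3*v + 6) du + (3*u*(-3*u^2 - 6*u - 1)) dv.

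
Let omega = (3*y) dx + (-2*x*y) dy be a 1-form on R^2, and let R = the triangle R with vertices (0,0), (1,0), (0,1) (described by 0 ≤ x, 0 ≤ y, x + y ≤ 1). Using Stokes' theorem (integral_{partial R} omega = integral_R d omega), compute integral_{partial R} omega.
integral_(partial R) omega = -11/6

Stokes: integral_partial_R omega = integral_R d omega with d omega = (∂Q/∂x - ∂P/∂y) dx ∧ dy.
  ∂Q/∂x = -2*y
  ∂P/∂y = 3
  integrand = ∂Q/∂x - ∂P/∂y = -2*y - 3.
Integrating over R: integral_0^1 integral_0^{1-x} (-2*y - 3) dy dx = -11/6.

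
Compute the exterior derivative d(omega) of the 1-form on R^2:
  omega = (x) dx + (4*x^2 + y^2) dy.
d(omega) = (8*x) dx ∧ dy

For a 1-form omega = sum_i f_i dx_i, the exterior derivative is
  d(omega) = sum_{i < j} (∂f_j/∂x_i - ∂f_i/∂x_j) dx_i ∧ dx_j.
  coefficient of dx ∧ dy: ∂f_2/∂x - ∂f_1/∂y = ∂(4*x^2 + y^2)/∂x - ∂(x)/∂y = 8*x
Assembling: d(omega) = (8*x) dx ∧ dy.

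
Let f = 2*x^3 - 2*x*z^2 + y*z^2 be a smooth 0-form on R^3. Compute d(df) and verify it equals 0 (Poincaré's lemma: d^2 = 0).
d(df) = 0

Step 1: df = sum_i (∂f/∂x_i) dx_i = (6*x^2 - 2*z^2) dx + (z^2) dy + (2*z*(-2*x + y)) dz.
Step 2: Apply d again. Using the 1-form formula, the coefficient of dx ∧ dy in d(df) is ∂^2 f/∂x ∂y - ∂^2 f/∂y ∂x = (0) - (0) = 0 (equality of mixed partials for smooth f).
Similarly for dx ∧ dz and dy ∧ dz — all coefficients vanish. So d(df) = 0.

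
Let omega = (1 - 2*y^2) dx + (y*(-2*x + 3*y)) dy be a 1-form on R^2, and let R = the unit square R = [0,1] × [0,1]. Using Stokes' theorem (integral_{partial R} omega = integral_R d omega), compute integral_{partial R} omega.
integral_(partial R) omega = 1

Stokes: integral_partial_R omega = integral_R d omega with d omega = (∂Q/∂x - ∂P/∂y) dx ∧ dy.
  ∂Q/∂x = -2*y
  ∂P/∂y = -4*y
  integrand = ∂Q/∂x - ∂P/∂y = 2*y.
Integrating over R: integral_0^1 integral_0^1 (2*y) dx dy = 1.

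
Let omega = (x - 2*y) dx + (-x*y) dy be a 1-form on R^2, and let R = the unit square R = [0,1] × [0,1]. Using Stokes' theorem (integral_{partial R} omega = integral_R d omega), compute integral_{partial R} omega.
integral_(partial R) omega = 3/2

Stokes: integral_partial_R omega = integral_R d omega with d omega = (∂Q/∂x - ∂P/∂y) dx ∧ dy.
  ∂Q/∂x = -y
  ∂P/∂y = -2
  integrand = ∂Q/∂x - ∂P/∂y = 2 - y.
Integrating over R: integral_0^1 integral_0^1 (2 - y) dx dy = 3/2.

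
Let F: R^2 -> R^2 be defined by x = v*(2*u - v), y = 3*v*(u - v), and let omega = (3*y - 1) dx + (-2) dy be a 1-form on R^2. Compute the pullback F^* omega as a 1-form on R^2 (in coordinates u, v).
F^* omega = (2*v*(9*u*v - 9*v^2 - 4)) du + (18*u^2*v - 36*u*v^2 - 8*u + 18*v^3 + 14*v) dv

Using F^*(f dg) = (f ∘ F) d(g ∘ F), substitute each coordinate x_i by F_i(u, v) in f_i, and replace dx_i by d F_i = (∂F_i/∂u) du + (∂F_i/∂v) dv.
  For the x component: f_1(F) = 9*u*v - 9*v^2 - 1; d F_1 = (2*v) du + (2*u - 2*v) dv
  For the y component: f_2(F) = -2; d F_2 = (3*v) du + (3*u - 6*v) dv
Combining and collecting du, dv coefficients:
  coeff of du: 2*v*(9*u*v - 9*v^2 - 4)
  coeff of dv: 18*u^2*v - 36*u*v^2 - 8*u + 18*v^3 + 14*v
F^* omega = (2*v*(9*u*v - 9*v^2 - 4)) du + (18*u^2*v - 36*u*v^2 - 8*u + 18*v^3 + 14*v) dv.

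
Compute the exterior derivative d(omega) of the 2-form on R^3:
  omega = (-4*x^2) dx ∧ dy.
d(omega) = 0

For a 2-form omega = sum_{i<j} g_{ij} dx_i ∧ dx_j, the exterior derivative is
  d(omega) = sum_{i<j} d(g_{ij}) ∧ dx_i ∧ dx_j = sum_{i<j, k} (∂g_{ij}/∂x_k) dx_k ∧ dx_i ∧ dx_j.
Expand each term, using dx_k ∧ dx_i ∧ dx_j = sgn(permutation) dx_{(a)} ∧ dx_{(b)} ∧ dx_{(c)} with (a < b < c) sorted:

Collecting like 3-forms: d(omega) = 0.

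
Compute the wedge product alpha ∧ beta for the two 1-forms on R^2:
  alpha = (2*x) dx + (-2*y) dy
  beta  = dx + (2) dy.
alpha ∧ beta = (4*x + 2*y) dx ∧ dy

Distribute the wedge, using dx_i ∧ dx_j = -dx_j ∧ dx_i and dx_i ∧ dx_i = 0. For each pair (i, j) with i < j, the coefficient of dx_i ∧ dx_j in alpha ∧ beta is (alpha_i * beta_j - alpha_j * beta_i). Collecting: alpha ∧ beta = (4*x + 2*y) dx ∧ dy.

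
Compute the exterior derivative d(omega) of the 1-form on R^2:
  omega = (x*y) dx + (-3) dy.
d(omega) = (-x) dx ∧ dy

For a 1-form omega = sum_i f_i dx_i, the exterior derivative is
  d(omega) = sum_{i < j} (∂f_j/∂x_i - ∂f_i/∂x_j) dx_i ∧ dx_j.
  coefficient of dx ∧ dy: ∂f_2/∂x - ∂f_1/∂y = ∂(-3)/∂x - ∂(x*y)/∂y = -x
Assembling: d(omega) = (-x) dx ∧ dy.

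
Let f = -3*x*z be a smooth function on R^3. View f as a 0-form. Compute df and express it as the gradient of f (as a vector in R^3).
df = (-3*z) dx + (0) dy + (-3*x) dz; grad f = (-3*z, 0, -3*x)

For a 0-form f, d f = (∂f/∂x) dx + (∂f/∂y) dy + (∂f/∂z) dz. The components of the vector representation are exactly the entries of grad f in Cartesian coordinates:
  ∂f/∂x = -3*z
  ∂f/∂y = 0
  ∂f/∂z = -3*x.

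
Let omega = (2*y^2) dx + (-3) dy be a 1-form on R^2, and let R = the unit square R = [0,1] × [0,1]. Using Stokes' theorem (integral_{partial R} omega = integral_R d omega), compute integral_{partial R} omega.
integral_(partial R) omega = -2

Stokes: integral_partial_R omega = integral_R d omega with d omega = (∂Q/∂x - ∂P/∂y) dx ∧ dy.
  ∂Q/∂x = 0
  ∂P/∂y = 4*y
  integrand = ∂Q/∂x - ∂P/∂y = -4*y.
Integrating over R: integral_0^1 integral_0^1 (-4*y) dx dy = -2.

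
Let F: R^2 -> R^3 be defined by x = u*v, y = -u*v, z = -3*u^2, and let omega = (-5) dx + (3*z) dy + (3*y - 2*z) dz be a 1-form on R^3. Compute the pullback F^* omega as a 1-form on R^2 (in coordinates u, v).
F^* omega = (-36*u^3 + 27*u^2*v - 5*v) du + (u*(9*u^2 - 5)) dv

Using F^*(f dg) = (f ∘ F) d(g ∘ F), substitute each coordinate x_i by F_i(u, v) in f_i, and replace dx_i by d F_i = (∂F_i/∂u) du + (∂F_i/∂v) dv.
  For the x component: f_1(F) = -5; d F_1 = (v) du + (u) dv
  For the y component: f_2(F) = -9*u^2; d F_2 = (-v) du + (-u) dv
  For the z component: f_3(F) = 3*u*(2*u - v); d F_3 = (-6*u) du + (0) dv
Combining and collecting du, dv coefficients:
  coeff of du: -36*u^3 + 27*u^2*v - 5*v
  coeff of dv: u*(9*u^2 - 5)
F^* omega = (-36*u^3 + 27*u^2*v - 5*v) du + (u*(9*u^2 - 5)) dv.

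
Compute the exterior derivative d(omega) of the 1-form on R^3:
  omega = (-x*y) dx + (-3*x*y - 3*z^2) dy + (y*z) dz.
d(omega) = (x - 3*y) dx ∧ dy + (7*z) dy ∧ dz

For a 1-form omega = sum_i f_i dx_i, the exterior derivative is
  d(omega) = sum_{i < j} (∂f_j/∂x_i - ∂f_i/∂x_j) dx_i ∧ dx_j.
  coefficient of dx ∧ dy: ∂f_2/∂x - ∂f_1/∂y = ∂(-3*x*y - 3*z^2)/∂x - ∂(-x*y)/∂y = x - 3*y
  coefficient of dy ∧ dz: ∂f_3/∂y - ∂f_2/∂z = ∂(y*z)/∂y - ∂(-3*x*y - 3*z^2)/∂z = 7*z
Assembling: d(omega) = (x - 3*y) dx ∧ dy + (7*z) dy ∧ dz.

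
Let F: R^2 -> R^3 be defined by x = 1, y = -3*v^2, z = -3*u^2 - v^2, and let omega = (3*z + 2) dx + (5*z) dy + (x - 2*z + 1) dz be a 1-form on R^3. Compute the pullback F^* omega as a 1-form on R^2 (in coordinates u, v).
F^* omega = (12*u*(-3*u^2 - v^2 - 1)) du + (2*v*(39*u^2 + 13*v^2 - 2)) dv

Using F^*(f dg) = (f ∘ F) d(g ∘ F), substitute each coordinate x_i by F_i(u, v) in f_i, and replace dx_i by d F_i = (∂F_i/∂u) du + (∂F_i/∂v) dv.
  For the x component: f_1(F) = -9*u^2 - 3*v^2 + 2; d F_1 = (0) du + (0) dv
  For the y component: f_2(F) = -15*u^2 - 5*v^2; d F_2 = (0) du + (-6*v) dv
  For the z component: f_3(F) = 6*u^2 + 2*v^2 + 2; d F_3 = (-6*u) du + (-2*v) dv
Combining and collecting du, dv coefficients:
  coeff of du: 12*u*(-3*u^2 - v^2 - 1)
  coeff of dv: 2*v*(39*u^2 + 13*v^2 - 2)
F^* omega = (12*u*(-3*u^2 - v^2 - 1)) du + (2*v*(39*u^2 + 13*v^2 - 2)) dv.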